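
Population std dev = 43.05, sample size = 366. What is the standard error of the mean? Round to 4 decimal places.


SE = sigma / sqrt(n)
sqrt(366) ≈ 19.131126
SE = 43.05 / 19.131126 ≈ 2.250260

2.2503


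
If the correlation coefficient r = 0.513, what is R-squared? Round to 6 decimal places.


R^2 = r^2 = (0.513)^2 = 0.263169

0.263169


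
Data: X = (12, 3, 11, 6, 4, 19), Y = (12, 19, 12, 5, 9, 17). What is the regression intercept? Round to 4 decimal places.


a = ybar - b*xbar, where b = sum((xi-xbar)(yi-ybar)) / sum((xi-xbar)^2)
n = 6, xbar = 55/6 ≈ 9.166667, ybar = 74/6 = 37/3 ≈ 12.333333
Sxy = sum((xi-xbar)(yi-ybar)) = 131/3 ≈ 43.666667
Sxx = sum((xi-xbar)^2) = 1097/6 ≈ 182.833333
b = Sxy / Sxx = 262/1097 ≈ 0.238833
a = 12.333333 - 0.238833 * 9.166667 = 11128/1097 ≈ 10.144029

10.1440


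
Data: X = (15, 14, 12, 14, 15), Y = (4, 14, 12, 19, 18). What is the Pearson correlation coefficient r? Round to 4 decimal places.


r = sum((xi-xbar)(yi-ybar)) / sqrt(sum((xi-xbar)^2) * sum((yi-ybar)^2))
n = 5, xbar = 70/5 = 14, ybar = 67/5 = 13.4
Sxy = sum((xi-xbar)(yi-ybar)) = -2
Sxx = sum((xi-xbar)^2) = 6
Syy = sum((yi-ybar)^2) = 143.2
sqrt(Sxx*Syy) ≈ 29.312114
r = Sxy / sqrt(Sxx*Syy) = -2 / 29.312114 ≈ -0.068231

-0.0682


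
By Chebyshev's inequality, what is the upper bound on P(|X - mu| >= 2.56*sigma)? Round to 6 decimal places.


P <= 1/k^2
k^2 = 2.56^2 = 6.5536
1/k^2 = 1 / 6.5536 = 625/4096 ≈ 0.15258789

0.152588


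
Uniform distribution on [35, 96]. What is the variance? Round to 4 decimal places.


Var = (b-a)^2 / 12
(b-a)^2 = (96 - 35)^2 = 3721
Var = 3721/12 ≈ 310.083333

310.0833


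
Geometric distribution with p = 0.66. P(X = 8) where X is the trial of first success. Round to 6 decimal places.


P = (1-p)^(k-1) * p
(1-p)^(k-1) = 0.34^7 ≈ 0.0005252335
P = 0.0005252335 * 0.66 ≈ 0.0003466541

0.000347


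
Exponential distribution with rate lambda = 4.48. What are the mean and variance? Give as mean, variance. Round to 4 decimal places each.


mean = 1/lam, var = 1/lam^2
mean = 1 / 4.48 = 25/112 ≈ 0.223214
lam^2 = 4.48^2 = 20.0704
var = 1 / 20.0704 ≈ 0.049825

0.2232, 0.0498


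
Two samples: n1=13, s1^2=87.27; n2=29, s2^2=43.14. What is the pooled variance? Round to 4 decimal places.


sp^2 = ((n1-1)*s1^2 + (n2-1)*s2^2)/(n1+n2-2)
(n1-1)*s1^2 = 12 * 87.27 = 1047.24
(n2-1)*s2^2 = 28 * 43.14 = 1207.92
numerator = 1047.24 + 1207.92 = 2255.16
n1+n2-2 = 40
sp^2 = 2255.16 / 40 = 56.379

56.3790


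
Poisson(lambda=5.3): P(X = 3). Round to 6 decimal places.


P = e^(-lam) * lam^k / k!
e^(-5.3) ≈ 0.004991594
lam^k = 5.3^3 = 148.877
k! = 3! = 6
P = 0.004991594 * 148.877 / 6 ≈ 0.123856

0.123856


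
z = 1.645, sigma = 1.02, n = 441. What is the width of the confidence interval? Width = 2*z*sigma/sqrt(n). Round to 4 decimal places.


width = 2*z*sigma/sqrt(n)
2*z*sigma = 2 * 1.645 * 1.02 = 3.3558
sqrt(441) = 21
width = 3.3558 / 21 = 0.1598

0.1598


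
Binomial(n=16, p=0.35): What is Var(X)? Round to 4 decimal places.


Var = n*p*(1-p) = 16 * 0.35 * 0.65 = 3.64

3.6400


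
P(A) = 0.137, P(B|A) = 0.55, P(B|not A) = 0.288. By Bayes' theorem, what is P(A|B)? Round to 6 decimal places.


P(A|B) = P(B|A)*P(A) / P(B), P(B) = P(B|A)*P(A) + P(B|not A)*P(not A)
P(B|A)*P(A) = 0.55 * 0.137 = 0.07535
P(B|not A)*P(not A) = 0.288 * 0.863 = 0.248544
P(B) = 0.07535 + 0.248544 = 0.323894
P(A|B) = 0.07535 / 0.323894 ≈ 0.23263784

0.232638


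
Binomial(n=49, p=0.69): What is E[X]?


E[X] = n*p = 49 * 0.69 = 33.81

33.81


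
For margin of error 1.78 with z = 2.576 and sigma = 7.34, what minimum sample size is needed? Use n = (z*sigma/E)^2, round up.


z*sigma/E = 2.576 * 7.34 / 1.78 ≈ 10.622382
(z*sigma/E)^2 ≈ 112.835000
round up: n = 113

113


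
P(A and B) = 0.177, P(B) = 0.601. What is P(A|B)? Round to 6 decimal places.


P(A|B) = P(A and B) / P(B) = 0.177 / 0.601 = 177/601 ≈ 0.29450915

0.294509


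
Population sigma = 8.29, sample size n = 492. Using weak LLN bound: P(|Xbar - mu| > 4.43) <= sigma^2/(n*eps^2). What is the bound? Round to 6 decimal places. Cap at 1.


bound = min(1, sigma^2/(n*eps^2))
sigma^2 = 8.29^2 = 68.7241
n*eps^2 = 492 * 4.43^2 = 492 * 19.6249 = 9655.4508
sigma^2/(n*eps^2) = 68.7241 / 9655.4508 ≈ 0.00711765

0.007118


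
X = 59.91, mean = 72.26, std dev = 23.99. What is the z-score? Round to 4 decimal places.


z = (X - mu) / sigma
X - mu = 59.91 - 72.26 = -12.35
z = -12.35 / 23.99 = -1235/2399 ≈ -0.514798

-0.5148


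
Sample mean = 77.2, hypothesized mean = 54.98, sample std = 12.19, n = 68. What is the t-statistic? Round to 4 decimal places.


t = (xbar - mu0) / (s/sqrt(n))
xbar - mu0 = 77.2 - 54.98 = 22.22
sqrt(68) ≈ 8.24621125
s/sqrt(n) = 12.19 / 8.24621125 ≈ 1.47825463
t = 22.22 / 1.47825463 ≈ 15.031240

15.0312


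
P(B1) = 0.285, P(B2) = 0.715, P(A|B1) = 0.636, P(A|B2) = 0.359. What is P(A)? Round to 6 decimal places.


P(A) = P(A|B1)*P(B1) + P(A|B2)*P(B2)
P(A|B1)*P(B1) = 0.636 * 0.285 = 0.18126
P(A|B2)*P(B2) = 0.359 * 0.715 = 0.256685
P(A) = 0.18126 + 0.256685 = 0.437945

0.437945


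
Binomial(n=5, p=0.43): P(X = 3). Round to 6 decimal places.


P = C(n,k) * p^k * (1-p)^(n-k)
C(5,3) = 10
p^k = 0.43^3 = 0.079507
(1-p)^(n-k) = 0.57^2 = 0.3249
P = 10 * 0.079507 * 0.3249 ≈ 0.258318

0.258318


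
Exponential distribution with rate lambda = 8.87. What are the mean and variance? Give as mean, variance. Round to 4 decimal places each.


mean = 1/lam, var = 1/lam^2
mean = 1 / 8.87 = 100/887 ≈ 0.112740
lam^2 = 8.87^2 = 78.6769
var = 1 / 78.6769 ≈ 0.012710

0.1127, 0.0127


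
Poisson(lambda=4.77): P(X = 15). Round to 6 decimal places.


P = e^(-lam) * lam^k / k!
e^(-4.77) ≈ 0.008480380
lam^k = 4.77^15 ≈ 15058291000.610399
k! = 15! = 1307674368000
P = 0.008480380 * 15058291000.610399 / 1307674368000 ≈ 0.000098

0.000098


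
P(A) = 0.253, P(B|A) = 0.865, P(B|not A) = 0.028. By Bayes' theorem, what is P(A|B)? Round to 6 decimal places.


P(A|B) = P(B|A)*P(A) / P(B), P(B) = P(B|A)*P(A) + P(B|not A)*P(not A)
P(B|A)*P(A) = 0.865 * 0.253 = 0.218845
P(B|not A)*P(not A) = 0.028 * 0.747 = 0.020916
P(B) = 0.218845 + 0.020916 = 0.239761
P(A|B) = 0.218845 / 0.239761 ≈ 0.91276313

0.912763


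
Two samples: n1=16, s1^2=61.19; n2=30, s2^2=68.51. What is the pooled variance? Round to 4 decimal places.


sp^2 = ((n1-1)*s1^2 + (n2-1)*s2^2)/(n1+n2-2)
(n1-1)*s1^2 = 15 * 61.19 = 917.85
(n2-1)*s2^2 = 29 * 68.51 = 1986.79
numerator = 917.85 + 1986.79 = 2904.64
n1+n2-2 = 44
sp^2 = 2904.64 / 44 = 18154/275 ≈ 66.014545

66.0145


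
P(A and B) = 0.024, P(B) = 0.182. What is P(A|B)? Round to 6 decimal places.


P(A|B) = P(A and B) / P(B) = 0.024 / 0.182 = 12/91 ≈ 0.13186813

0.131868


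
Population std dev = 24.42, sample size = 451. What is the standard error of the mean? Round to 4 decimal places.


SE = sigma / sqrt(n)
sqrt(451) ≈ 21.236761
SE = 24.42 / 21.236761 ≈ 1.149893

1.1499


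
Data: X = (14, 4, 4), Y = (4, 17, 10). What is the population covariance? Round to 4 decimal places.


Cov = (1/n)*sum((xi-xbar)(yi-ybar))
n = 3, xbar = 22/3 ≈ 7.333333, ybar = 31/3 ≈ 10.333333
sum((xi-xbar)(yi-ybar)) = -190/3 ≈ -63.333333
Cov = -63.333333 / 3 = -190/9 ≈ -21.111111

-21.1111


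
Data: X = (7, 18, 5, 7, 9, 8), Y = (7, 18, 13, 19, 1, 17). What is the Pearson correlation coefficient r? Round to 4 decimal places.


r = sum((xi-xbar)(yi-ybar)) / sqrt(sum((xi-xbar)^2) * sum((yi-ybar)^2))
n = 6, xbar = 54/6 = 9, ybar = 75/6 = 12.5
Sxy = sum((xi-xbar)(yi-ybar)) = 41
Sxx = sum((xi-xbar)^2) = 106
Syy = sum((yi-ybar)^2) = 255.5
sqrt(Sxx*Syy) ≈ 164.569134
r = Sxy / sqrt(Sxx*Syy) = 41 / 164.569134 ≈ 0.249135

0.2491


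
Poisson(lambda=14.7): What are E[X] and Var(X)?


E[X] = Var(X) = lambda = 14.7

14.7, 14.7


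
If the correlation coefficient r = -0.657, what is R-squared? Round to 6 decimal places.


R^2 = r^2 = (-0.657)^2 = 0.431649

0.431649


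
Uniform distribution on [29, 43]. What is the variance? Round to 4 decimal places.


Var = (b-a)^2 / 12
(b-a)^2 = (43 - 29)^2 = 196
Var = 196/12 ≈ 16.333333

16.3333


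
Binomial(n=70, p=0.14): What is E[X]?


E[X] = n*p = 70 * 0.14 = 9.8

9.8


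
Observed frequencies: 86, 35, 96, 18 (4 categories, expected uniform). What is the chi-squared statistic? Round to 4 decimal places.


chi2 = sum((O-E)^2/E), E = total/4
total = 235, E = 235/4 = 58.75
(86 - 58.75)^2 / 58.75 = 742.5625 / 58.75 = 11881/940 ≈ 12.639362
(35 - 58.75)^2 / 58.75 = 564.0625 / 58.75 = 1805/188 ≈ 9.601064
(96 - 58.75)^2 / 58.75 = 1387.5625 / 58.75 = 22201/940 ≈ 23.618085
(18 - 58.75)^2 / 58.75 = 1660.5625 / 58.75 = 26569/940 ≈ 28.264894
chi2 = 17419/235 ≈ 74.123404

74.1234


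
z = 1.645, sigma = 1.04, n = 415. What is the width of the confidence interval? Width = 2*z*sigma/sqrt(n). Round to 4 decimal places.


width = 2*z*sigma/sqrt(n)
2*z*sigma = 2 * 1.645 * 1.04 = 3.4216
sqrt(415) ≈ 20.371549
width = 3.4216 / 20.371549 ≈ 0.167960

0.1680


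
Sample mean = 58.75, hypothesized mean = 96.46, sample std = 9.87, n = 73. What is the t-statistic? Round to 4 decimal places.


t = (xbar - mu0) / (s/sqrt(n))
xbar - mu0 = 58.75 - 96.46 = -37.71
sqrt(73) ≈ 8.54400375
s/sqrt(n) = 9.87 / 8.54400375 ≈ 1.15519612
t = -37.71 / 1.15519612 ≈ -32.643808

-32.6438


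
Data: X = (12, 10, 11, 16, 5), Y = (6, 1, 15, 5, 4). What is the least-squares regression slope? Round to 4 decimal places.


b = sum((xi-xbar)(yi-ybar)) / sum((xi-xbar)^2)
n = 5, xbar = 54/5 = 10.8, ybar = 31/5 = 6.2
Sxy = sum((xi-xbar)(yi-ybar)) = 12.2
Sxx = sum((xi-xbar)^2) = 62.8
b = Sxy / Sxx = 61/314 ≈ 0.194268

0.1943


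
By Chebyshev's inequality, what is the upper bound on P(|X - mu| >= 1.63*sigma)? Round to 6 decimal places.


P <= 1/k^2
k^2 = 1.63^2 = 2.6569
1/k^2 = 1 / 2.6569 ≈ 0.37637849

0.376378


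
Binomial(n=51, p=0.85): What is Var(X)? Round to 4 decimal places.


Var = n*p*(1-p) = 51 * 0.85 * 0.15 = 6.5025

6.5025


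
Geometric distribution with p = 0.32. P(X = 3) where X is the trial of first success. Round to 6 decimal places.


P = (1-p)^(k-1) * p
(1-p)^(k-1) = 0.68^2 = 0.4624
P = 0.4624 * 0.32 = 0.147968

0.147968


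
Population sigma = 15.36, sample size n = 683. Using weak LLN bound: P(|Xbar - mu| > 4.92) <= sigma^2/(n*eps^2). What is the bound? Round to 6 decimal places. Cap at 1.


bound = min(1, sigma^2/(n*eps^2))
sigma^2 = 15.36^2 = 235.9296
n*eps^2 = 683 * 4.92^2 = 683 * 24.2064 = 16532.9712
sigma^2/(n*eps^2) = 235.9296 / 16532.9712 ≈ 0.01427025

0.014270


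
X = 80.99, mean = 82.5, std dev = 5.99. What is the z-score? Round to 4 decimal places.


z = (X - mu) / sigma
X - mu = 80.99 - 82.5 = -1.51
z = -1.51 / 5.99 = -151/599 ≈ -0.252087

-0.2521


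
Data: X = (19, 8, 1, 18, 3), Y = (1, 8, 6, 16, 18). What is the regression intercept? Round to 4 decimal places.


a = ybar - b*xbar, where b = sum((xi-xbar)(yi-ybar)) / sum((xi-xbar)^2)
n = 5, xbar = 49/5 = 9.8, ybar = 49/5 = 9.8
Sxy = sum((xi-xbar)(yi-ybar)) = -49.2
Sxx = sum((xi-xbar)^2) = 278.8
b = Sxy / Sxx = -3/17 ≈ -0.176471
a = 9.8 - (-0.176471) * 9.8 = 196/17 ≈ 11.529412

11.5294


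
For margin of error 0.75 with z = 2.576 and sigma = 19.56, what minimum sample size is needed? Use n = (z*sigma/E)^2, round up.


z*sigma/E = 2.576 * 19.56 / 0.75 = 67.18208
(z*sigma/E)^2 ≈ 4513.431873
round up: n = 4514

4514


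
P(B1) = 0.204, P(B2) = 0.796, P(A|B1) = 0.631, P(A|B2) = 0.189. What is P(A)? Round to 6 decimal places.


P(A) = P(A|B1)*P(B1) + P(A|B2)*P(B2)
P(A|B1)*P(B1) = 0.631 * 0.204 = 0.128724
P(A|B2)*P(B2) = 0.189 * 0.796 = 0.150444
P(A) = 0.128724 + 0.150444 = 0.279168

0.279168


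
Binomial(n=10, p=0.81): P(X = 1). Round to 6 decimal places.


P = C(n,k) * p^k * (1-p)^(n-k)
C(10,1) = 10
p^k = 0.81^1 = 0.81
(1-p)^(n-k) = 0.19^9 ≈ 0.0000003226877
P = 10 * 0.81 * 0.0000003226877 ≈ 0.000003

0.000003


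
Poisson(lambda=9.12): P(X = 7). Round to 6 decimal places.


P = e^(-lam) * lam^k / k!
e^(-9.12) ≈ 0.0001094547
lam^k = 9.12^7 ≈ 5247638.000185
k! = 7! = 5040
P = 0.0001094547 * 5247638.000185 / 5040 ≈ 0.113964

0.113964


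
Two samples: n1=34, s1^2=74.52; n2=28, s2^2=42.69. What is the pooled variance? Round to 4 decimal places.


sp^2 = ((n1-1)*s1^2 + (n2-1)*s2^2)/(n1+n2-2)
(n1-1)*s1^2 = 33 * 74.52 = 2459.16
(n2-1)*s2^2 = 27 * 42.69 = 1152.63
numerator = 2459.16 + 1152.63 = 3611.79
n1+n2-2 = 60
sp^2 = 3611.79 / 60 = 60.1965

60.1965


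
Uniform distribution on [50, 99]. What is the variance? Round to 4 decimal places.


Var = (b-a)^2 / 12
(b-a)^2 = (99 - 50)^2 = 2401
Var = 2401/12 ≈ 200.083333

200.0833


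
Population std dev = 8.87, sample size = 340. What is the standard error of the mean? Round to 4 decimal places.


SE = sigma / sqrt(n)
sqrt(340) ≈ 18.439089
SE = 8.87 / 18.439089 ≈ 0.481043

0.4810


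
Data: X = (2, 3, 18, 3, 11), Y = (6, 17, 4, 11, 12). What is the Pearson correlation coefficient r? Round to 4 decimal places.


r = sum((xi-xbar)(yi-ybar)) / sqrt(sum((xi-xbar)^2) * sum((yi-ybar)^2))
n = 5, xbar = 37/5 = 7.4, ybar = 50/5 = 10
Sxy = sum((xi-xbar)(yi-ybar)) = -70
Sxx = sum((xi-xbar)^2) = 193.2
Syy = sum((yi-ybar)^2) = 106
sqrt(Sxx*Syy) ≈ 143.105555
r = Sxy / sqrt(Sxx*Syy) = -70 / 143.105555 ≈ -0.489149

-0.4891


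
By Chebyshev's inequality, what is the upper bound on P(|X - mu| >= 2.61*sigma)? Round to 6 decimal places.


P <= 1/k^2
k^2 = 2.61^2 = 6.8121
1/k^2 = 1 / 6.8121 ≈ 0.14679761

0.146798


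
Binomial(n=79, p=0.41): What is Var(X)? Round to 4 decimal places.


Var = n*p*(1-p) = 79 * 0.41 * 0.59 = 19.1101

19.1101


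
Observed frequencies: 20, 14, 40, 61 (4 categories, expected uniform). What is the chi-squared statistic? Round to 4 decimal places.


chi2 = sum((O-E)^2/E), E = total/4
total = 135, E = 135/4 = 33.75
(20 - 33.75)^2 / 33.75 = 189.0625 / 33.75 = 605/108 ≈ 5.601852
(14 - 33.75)^2 / 33.75 = 390.0625 / 33.75 = 6241/540 ≈ 11.557407
(40 - 33.75)^2 / 33.75 = 39.0625 / 33.75 = 125/108 ≈ 1.157407
(61 - 33.75)^2 / 33.75 = 742.5625 / 33.75 = 11881/540 ≈ 22.001852
chi2 = 5443/135 ≈ 40.318519

40.3185


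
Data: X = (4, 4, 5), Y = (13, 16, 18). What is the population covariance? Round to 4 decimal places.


Cov = (1/n)*sum((xi-xbar)(yi-ybar))
n = 3, xbar = 13/3 ≈ 4.333333, ybar = 47/3 ≈ 15.666667
sum((xi-xbar)(yi-ybar)) = 7/3 ≈ 2.333333
Cov = 2.333333 / 3 = 7/9 ≈ 0.777778

0.7778


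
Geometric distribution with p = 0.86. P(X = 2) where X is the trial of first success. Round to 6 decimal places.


P = (1-p)^(k-1) * p
(1-p)^(k-1) = 0.14^1 = 0.14
P = 0.14 * 0.86 = 0.1204

0.120400


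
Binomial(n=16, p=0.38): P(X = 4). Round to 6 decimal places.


P = C(n,k) * p^k * (1-p)^(n-k)
C(16,4) = 1820
p^k = 0.38^4 = 0.02085136
(1-p)^(n-k) = 0.62^12 ≈ 0.003226267
P = 1820 * 0.02085136 * 0.003226267 ≈ 0.122435

0.122435


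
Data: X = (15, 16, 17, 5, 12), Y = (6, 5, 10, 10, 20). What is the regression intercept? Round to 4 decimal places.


a = ybar - b*xbar, where b = sum((xi-xbar)(yi-ybar)) / sum((xi-xbar)^2)
n = 5, xbar = 65/5 = 13, ybar = 51/5 = 10.2
Sxy = sum((xi-xbar)(yi-ybar)) = -33
Sxx = sum((xi-xbar)^2) = 94
b = Sxy / Sxx = -33/94 ≈ -0.351064
a = 10.2 - (-0.351064) * 13 = 6939/470 ≈ 14.763830

14.7638


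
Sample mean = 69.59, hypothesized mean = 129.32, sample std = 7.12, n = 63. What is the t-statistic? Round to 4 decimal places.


t = (xbar - mu0) / (s/sqrt(n))
xbar - mu0 = 69.59 - 129.32 = -59.73
sqrt(63) ≈ 7.93725393
s/sqrt(n) = 7.12 / 7.93725393 ≈ 0.89703568
t = -59.73 / 0.89703568 ≈ -66.585980

-66.5860


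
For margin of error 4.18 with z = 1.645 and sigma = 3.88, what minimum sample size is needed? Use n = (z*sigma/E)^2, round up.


z*sigma/E = 1.645 * 3.88 / 4.18 ≈ 1.526938
(z*sigma/E)^2 ≈ 2.331539
round up: n = 3

3


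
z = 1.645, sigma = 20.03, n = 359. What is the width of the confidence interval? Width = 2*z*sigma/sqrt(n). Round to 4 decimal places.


width = 2*z*sigma/sqrt(n)
2*z*sigma = 2 * 1.645 * 20.03 = 65.8987
sqrt(359) ≈ 18.947295
width = 65.8987 / 18.947295 ≈ 3.478000

3.4780


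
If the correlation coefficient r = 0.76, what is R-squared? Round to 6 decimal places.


R^2 = r^2 = (0.76)^2 = 0.5776

0.577600


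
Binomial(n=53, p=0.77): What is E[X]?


E[X] = n*p = 53 * 0.77 = 40.81

40.81


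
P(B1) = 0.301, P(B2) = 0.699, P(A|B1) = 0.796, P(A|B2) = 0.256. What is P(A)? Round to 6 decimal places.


P(A) = P(A|B1)*P(B1) + P(A|B2)*P(B2)
P(A|B1)*P(B1) = 0.796 * 0.301 = 0.239596
P(A|B2)*P(B2) = 0.256 * 0.699 = 0.178944
P(A) = 0.239596 + 0.178944 = 0.41854

0.418540


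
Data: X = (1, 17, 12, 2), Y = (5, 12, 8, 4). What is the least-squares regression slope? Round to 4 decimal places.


b = sum((xi-xbar)(yi-ybar)) / sum((xi-xbar)^2)
n = 4, xbar = 32/4 = 8, ybar = 29/4 = 7.25
Sxy = sum((xi-xbar)(yi-ybar)) = 81
Sxx = sum((xi-xbar)^2) = 182
b = Sxy / Sxx = 81/182 ≈ 0.445055

0.4451


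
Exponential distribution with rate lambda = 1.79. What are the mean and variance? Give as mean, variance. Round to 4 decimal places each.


mean = 1/lam, var = 1/lam^2
mean = 1 / 1.79 = 100/179 ≈ 0.558659
lam^2 = 1.79^2 = 3.2041
var = 1 / 3.2041 ≈ 0.312100

0.5587, 0.3121


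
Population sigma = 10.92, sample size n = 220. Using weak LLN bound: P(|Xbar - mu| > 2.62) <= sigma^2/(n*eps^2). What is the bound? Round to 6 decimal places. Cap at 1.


bound = min(1, sigma^2/(n*eps^2))
sigma^2 = 10.92^2 = 119.2464
n*eps^2 = 220 * 2.62^2 = 220 * 6.8644 = 1510.168
sigma^2/(n*eps^2) = 119.2464 / 1510.168 ≈ 0.07896234

0.078962


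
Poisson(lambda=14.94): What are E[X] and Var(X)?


E[X] = Var(X) = lambda = 14.94

14.94, 14.94


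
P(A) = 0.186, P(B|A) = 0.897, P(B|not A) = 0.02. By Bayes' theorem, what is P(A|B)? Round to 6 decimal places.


P(A|B) = P(B|A)*P(A) / P(B), P(B) = P(B|A)*P(A) + P(B|not A)*P(not A)
P(B|A)*P(A) = 0.897 * 0.186 = 0.166842
P(B|not A)*P(not A) = 0.02 * 0.814 = 0.01628
P(B) = 0.166842 + 0.01628 = 0.183122
P(A|B) = 0.166842 / 0.183122 ≈ 0.91109752

0.911098


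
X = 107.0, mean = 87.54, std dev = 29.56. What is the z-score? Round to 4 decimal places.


z = (X - mu) / sigma
X - mu = 107.0 - 87.54 = 19.46
z = 19.46 / 29.56 = 973/1478 ≈ 0.658322

0.6583


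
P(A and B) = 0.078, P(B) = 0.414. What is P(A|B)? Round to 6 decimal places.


P(A|B) = P(A and B) / P(B) = 0.078 / 0.414 = 13/69 ≈ 0.18840580

0.188406


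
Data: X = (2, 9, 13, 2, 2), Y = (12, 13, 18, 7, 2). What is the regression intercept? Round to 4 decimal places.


a = ybar - b*xbar, where b = sum((xi-xbar)(yi-ybar)) / sum((xi-xbar)^2)
n = 5, xbar = 28/5 = 5.6, ybar = 52/5 = 10.4
Sxy = sum((xi-xbar)(yi-ybar)) = 101.8
Sxx = sum((xi-xbar)^2) = 105.2
b = Sxy / Sxx = 509/526 ≈ 0.967681
a = 10.4 - 0.967681 * 5.6 = 1310/263 ≈ 4.980989

4.9810


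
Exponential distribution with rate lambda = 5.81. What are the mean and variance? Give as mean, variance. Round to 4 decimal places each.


mean = 1/lam, var = 1/lam^2
mean = 1 / 5.81 = 100/581 ≈ 0.172117
lam^2 = 5.81^2 = 33.7561
var = 1 / 33.7561 ≈ 0.029624

0.1721, 0.0296


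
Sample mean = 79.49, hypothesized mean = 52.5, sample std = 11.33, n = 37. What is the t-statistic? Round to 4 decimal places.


t = (xbar - mu0) / (s/sqrt(n))
xbar - mu0 = 79.49 - 52.5 = 26.99
sqrt(37) ≈ 6.08276253
s/sqrt(n) = 11.33 / 6.08276253 ≈ 1.86264053
t = 26.99 / 1.86264053 ≈ 14.490182

14.4902


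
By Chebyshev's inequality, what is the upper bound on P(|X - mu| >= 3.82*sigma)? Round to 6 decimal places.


P <= 1/k^2
k^2 = 3.82^2 = 14.5924
1/k^2 = 1 / 14.5924 ≈ 0.06852882

0.068529


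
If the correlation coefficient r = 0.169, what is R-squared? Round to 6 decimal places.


R^2 = r^2 = (0.169)^2 = 0.028561

0.028561


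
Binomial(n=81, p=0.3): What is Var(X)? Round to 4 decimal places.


Var = n*p*(1-p) = 81 * 0.3 * 0.7 = 17.01

17.0100


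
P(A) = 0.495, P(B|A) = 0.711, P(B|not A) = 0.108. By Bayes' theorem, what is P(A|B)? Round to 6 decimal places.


P(A|B) = P(B|A)*P(A) / P(B), P(B) = P(B|A)*P(A) + P(B|not A)*P(not A)
P(B|A)*P(A) = 0.711 * 0.495 = 0.351945
P(B|not A)*P(not A) = 0.108 * 0.505 = 0.05454
P(B) = 0.351945 + 0.05454 = 0.406485
P(A|B) = 0.351945 / 0.406485 = 2607/3011 ≈ 0.86582531

0.865825


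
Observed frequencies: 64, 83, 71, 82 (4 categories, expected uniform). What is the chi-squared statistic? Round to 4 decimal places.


chi2 = sum((O-E)^2/E), E = total/4
total = 300, E = 300/4 = 75
(64 - 75)^2 / 75 = 121 / 75 = 121/75 ≈ 1.613333
(83 - 75)^2 / 75 = 64 / 75 = 64/75 ≈ 0.853333
(71 - 75)^2 / 75 = 16 / 75 = 16/75 ≈ 0.213333
(82 - 75)^2 / 75 = 49 / 75 = 49/75 ≈ 0.653333
chi2 = 10/3 ≈ 3.333333

3.3333


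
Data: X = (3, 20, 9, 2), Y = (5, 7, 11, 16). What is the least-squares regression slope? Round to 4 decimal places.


b = sum((xi-xbar)(yi-ybar)) / sum((xi-xbar)^2)
n = 4, xbar = 34/4 = 8.5, ybar = 39/4 = 9.75
Sxy = sum((xi-xbar)(yi-ybar)) = -45.5
Sxx = sum((xi-xbar)^2) = 205
b = Sxy / Sxx = -91/410 ≈ -0.221951

-0.2220


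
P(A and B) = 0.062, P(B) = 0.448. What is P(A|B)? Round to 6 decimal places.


P(A|B) = P(A and B) / P(B) = 0.062 / 0.448 = 31/224 ≈ 0.13839286

0.138393


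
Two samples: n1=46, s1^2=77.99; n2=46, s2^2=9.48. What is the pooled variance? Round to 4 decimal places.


sp^2 = ((n1-1)*s1^2 + (n2-1)*s2^2)/(n1+n2-2)
(n1-1)*s1^2 = 45 * 77.99 = 3509.55
(n2-1)*s2^2 = 45 * 9.48 = 426.6
numerator = 3509.55 + 426.6 = 3936.15
n1+n2-2 = 90
sp^2 = 3936.15 / 90 = 43.735

43.7350


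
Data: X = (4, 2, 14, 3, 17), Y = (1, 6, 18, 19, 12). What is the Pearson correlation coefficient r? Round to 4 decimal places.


r = sum((xi-xbar)(yi-ybar)) / sqrt(sum((xi-xbar)^2) * sum((yi-ybar)^2))
n = 5, xbar = 40/5 = 8, ybar = 56/5 = 11.2
Sxy = sum((xi-xbar)(yi-ybar)) = 81
Sxx = sum((xi-xbar)^2) = 194
Syy = sum((yi-ybar)^2) = 238.8
sqrt(Sxx*Syy) ≈ 215.237543
r = Sxy / sqrt(Sxx*Syy) = 81 / 215.237543 ≈ 0.376328

0.3763


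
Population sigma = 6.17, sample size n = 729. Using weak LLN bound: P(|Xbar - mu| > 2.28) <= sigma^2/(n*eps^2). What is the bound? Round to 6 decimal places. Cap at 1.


bound = min(1, sigma^2/(n*eps^2))
sigma^2 = 6.17^2 = 38.0689
n*eps^2 = 729 * 2.28^2 = 729 * 5.1984 = 3789.6336
sigma^2/(n*eps^2) = 38.0689 / 3789.6336 ≈ 0.01004554

0.010046


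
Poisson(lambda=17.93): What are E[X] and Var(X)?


E[X] = Var(X) = lambda = 17.93

17.93, 17.93


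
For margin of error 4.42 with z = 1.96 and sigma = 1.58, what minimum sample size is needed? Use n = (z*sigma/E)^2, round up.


z*sigma/E = 1.96 * 1.58 / 4.42 = 3871/5525 ≈ 0.700633
(z*sigma/E)^2 ≈ 0.490887
round up: n = 1

1


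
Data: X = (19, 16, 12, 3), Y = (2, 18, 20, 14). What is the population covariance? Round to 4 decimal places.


Cov = (1/n)*sum((xi-xbar)(yi-ybar))
n = 4, xbar = 50/4 = 12.5, ybar = 54/4 = 13.5
sum((xi-xbar)(yi-ybar)) = -67
Cov = -67 / 4 = -16.75

-16.7500


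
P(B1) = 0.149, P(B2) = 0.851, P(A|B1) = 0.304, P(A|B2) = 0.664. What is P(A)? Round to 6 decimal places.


P(A) = P(A|B1)*P(B1) + P(A|B2)*P(B2)
P(A|B1)*P(B1) = 0.304 * 0.149 = 0.045296
P(A|B2)*P(B2) = 0.664 * 0.851 = 0.565064
P(A) = 0.045296 + 0.565064 = 0.61036

0.610360


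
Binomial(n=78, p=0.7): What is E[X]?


E[X] = n*p = 78 * 0.7 = 54.6

54.6


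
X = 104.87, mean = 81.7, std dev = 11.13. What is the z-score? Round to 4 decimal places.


z = (X - mu) / sigma
X - mu = 104.87 - 81.7 = 23.17
z = 23.17 / 11.13 = 331/159 ≈ 2.081761

2.0818


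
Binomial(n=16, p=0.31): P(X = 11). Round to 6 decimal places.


P = C(n,k) * p^k * (1-p)^(n-k)
C(16,11) = 4368
p^k = 0.31^11 ≈ 0.000002540848
(1-p)^(n-k) = 0.69^5 ≈ 0.1564031
P = 4368 * 0.000002540848 * 0.1564031 ≈ 0.001736

0.001736


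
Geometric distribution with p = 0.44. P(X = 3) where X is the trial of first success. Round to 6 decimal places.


P = (1-p)^(k-1) * p
(1-p)^(k-1) = 0.56^2 = 0.3136
P = 0.3136 * 0.44 = 0.137984

0.137984


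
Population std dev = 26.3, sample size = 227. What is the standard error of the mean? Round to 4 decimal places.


SE = sigma / sqrt(n)
sqrt(227) ≈ 15.066519
SE = 26.3 / 15.066519 ≈ 1.745592

1.7456


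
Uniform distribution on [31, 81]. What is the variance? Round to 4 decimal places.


Var = (b-a)^2 / 12
(b-a)^2 = (81 - 31)^2 = 2500
Var = 2500/12 ≈ 208.333333

208.3333


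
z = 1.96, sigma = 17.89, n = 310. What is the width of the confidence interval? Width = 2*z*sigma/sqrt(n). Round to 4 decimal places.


width = 2*z*sigma/sqrt(n)
2*z*sigma = 2 * 1.96 * 17.89 = 70.1288
sqrt(310) ≈ 17.606817
width = 70.1288 / 17.606817 ≈ 3.983048

3.9830


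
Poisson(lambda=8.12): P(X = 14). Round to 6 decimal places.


P = e^(-lam) * lam^k / k!
e^(-8.12) ≈ 0.0002975287
lam^k = 8.12^14 ≈ 5417318993910.929662
k! = 14! = 87178291200
P = 0.0002975287 * 5417318993910.929662 / 87178291200 ≈ 0.018489

0.018489


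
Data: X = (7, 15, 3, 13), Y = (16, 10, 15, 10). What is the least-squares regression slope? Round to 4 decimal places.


b = sum((xi-xbar)(yi-ybar)) / sum((xi-xbar)^2)
n = 4, xbar = 38/4 = 9.5, ybar = 51/4 = 12.75
Sxy = sum((xi-xbar)(yi-ybar)) = -47.5
Sxx = sum((xi-xbar)^2) = 91
b = Sxy / Sxx = -95/182 ≈ -0.521978

-0.5220


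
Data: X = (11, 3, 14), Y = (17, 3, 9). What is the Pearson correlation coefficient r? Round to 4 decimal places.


r = sum((xi-xbar)(yi-ybar)) / sqrt(sum((xi-xbar)^2) * sum((yi-ybar)^2))
n = 3, xbar = 28/3 ≈ 9.333333, ybar = 29/3 ≈ 9.666667
Sxy = sum((xi-xbar)(yi-ybar)) = 154/3 ≈ 51.333333
Sxx = sum((xi-xbar)^2) = 194/3 ≈ 64.666667
Syy = sum((yi-ybar)^2) = 296/3 ≈ 98.666667
sqrt(Sxx*Syy) ≈ 79.877684
r = Sxy / sqrt(Sxx*Syy) = 51.333333 / 79.877684 ≈ 0.642649

0.6426


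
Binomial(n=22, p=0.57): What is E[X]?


E[X] = n*p = 22 * 0.57 = 12.54

12.54


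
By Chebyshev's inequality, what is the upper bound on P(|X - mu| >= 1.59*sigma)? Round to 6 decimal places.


P <= 1/k^2
k^2 = 1.59^2 = 2.5281
1/k^2 = 1 / 2.5281 ≈ 0.39555397

0.395554


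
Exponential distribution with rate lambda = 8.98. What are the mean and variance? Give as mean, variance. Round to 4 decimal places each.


mean = 1/lam, var = 1/lam^2
mean = 1 / 8.98 = 50/449 ≈ 0.111359
lam^2 = 8.98^2 = 80.6404
var = 1 / 80.6404 ≈ 0.012401

0.1114, 0.0124


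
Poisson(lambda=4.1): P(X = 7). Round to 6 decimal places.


P = e^(-lam) * lam^k / k!
e^(-4.1) ≈ 0.01657268
lam^k = 4.1^7 ≈ 19475.427388
k! = 7! = 5040
P = 0.01657268 * 19475.427388 / 5040 ≈ 0.064040

0.064040


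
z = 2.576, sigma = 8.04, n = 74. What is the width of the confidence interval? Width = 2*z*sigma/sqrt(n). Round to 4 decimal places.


width = 2*z*sigma/sqrt(n)
2*z*sigma = 2 * 2.576 * 8.04 = 41.42208
sqrt(74) ≈ 8.602325
width = 41.42208 / 8.602325 ≈ 4.815219

4.8152


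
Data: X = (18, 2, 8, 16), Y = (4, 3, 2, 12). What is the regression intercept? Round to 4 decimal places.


a = ybar - b*xbar, where b = sum((xi-xbar)(yi-ybar)) / sum((xi-xbar)^2)
n = 4, xbar = 44/4 = 11, ybar = 21/4 = 5.25
Sxy = sum((xi-xbar)(yi-ybar)) = 55
Sxx = sum((xi-xbar)^2) = 164
b = Sxy / Sxx = 55/164 ≈ 0.335366
a = 5.25 - 0.335366 * 11 = 64/41 ≈ 1.560976

1.5610


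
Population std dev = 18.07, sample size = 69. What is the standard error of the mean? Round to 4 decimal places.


SE = sigma / sqrt(n)
sqrt(69) ≈ 8.306624
SE = 18.07 / 8.306624 ≈ 2.175372

2.1754


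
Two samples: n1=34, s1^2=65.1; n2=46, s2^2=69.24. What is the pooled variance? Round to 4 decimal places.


sp^2 = ((n1-1)*s1^2 + (n2-1)*s2^2)/(n1+n2-2)
(n1-1)*s1^2 = 33 * 65.1 = 2148.3
(n2-1)*s2^2 = 45 * 69.24 = 3115.8
numerator = 2148.3 + 3115.8 = 5264.1
n1+n2-2 = 78
sp^2 = 5264.1 / 78 = 17547/260 ≈ 67.488462

67.4885


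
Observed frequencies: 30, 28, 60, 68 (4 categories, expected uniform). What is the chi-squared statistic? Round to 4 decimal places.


chi2 = sum((O-E)^2/E), E = total/4
total = 186, E = 186/4 = 46.5
(30 - 46.5)^2 / 46.5 = 272.25 / 46.5 = 363/62 ≈ 5.854839
(28 - 46.5)^2 / 46.5 = 342.25 / 46.5 = 1369/186 ≈ 7.360215
(60 - 46.5)^2 / 46.5 = 182.25 / 46.5 = 243/62 ≈ 3.919355
(68 - 46.5)^2 / 46.5 = 462.25 / 46.5 = 1849/186 ≈ 9.940860
chi2 = 2518/93 ≈ 27.075269

27.0753


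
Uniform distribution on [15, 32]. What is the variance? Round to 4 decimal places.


Var = (b-a)^2 / 12
(b-a)^2 = (32 - 15)^2 = 289
Var = 289/12 ≈ 24.083333

24.0833


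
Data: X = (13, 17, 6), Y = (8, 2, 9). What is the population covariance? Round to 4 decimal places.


Cov = (1/n)*sum((xi-xbar)(yi-ybar))
n = 3, xbar = 36/3 = 12, ybar = 19/3 ≈ 6.333333
sum((xi-xbar)(yi-ybar)) = -36
Cov = -36 / 3 = -12

-12.0000


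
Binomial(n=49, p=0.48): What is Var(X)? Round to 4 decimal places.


Var = n*p*(1-p) = 49 * 0.48 * 0.52 = 12.2304

12.2304


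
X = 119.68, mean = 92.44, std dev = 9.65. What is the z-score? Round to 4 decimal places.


z = (X - mu) / sigma
X - mu = 119.68 - 92.44 = 27.24
z = 27.24 / 9.65 = 2724/965 ≈ 2.822798

2.8228


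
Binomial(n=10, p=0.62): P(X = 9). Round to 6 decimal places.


P = C(n,k) * p^k * (1-p)^(n-k)
C(10,9) = 10
p^k = 0.62^9 ≈ 0.01353709
(1-p)^(n-k) = 0.38^1 = 0.38
P = 10 * 0.01353709 * 0.38 ≈ 0.051441

0.051441


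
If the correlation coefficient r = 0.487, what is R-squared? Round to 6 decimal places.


R^2 = r^2 = (0.487)^2 = 0.237169

0.237169


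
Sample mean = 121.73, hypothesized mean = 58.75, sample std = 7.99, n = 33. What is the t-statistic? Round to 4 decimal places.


t = (xbar - mu0) / (s/sqrt(n))
xbar - mu0 = 121.73 - 58.75 = 62.98
sqrt(33) ≈ 5.74456265
s/sqrt(n) = 7.99 / 5.74456265 ≈ 1.39088047
t = 62.98 / 1.39088047 ≈ 45.280670

45.2807


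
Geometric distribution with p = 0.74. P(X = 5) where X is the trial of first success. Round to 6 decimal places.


P = (1-p)^(k-1) * p
(1-p)^(k-1) = 0.26^4 = 0.00456976
P = 0.00456976 * 0.74 ≈ 0.003381622

0.003382


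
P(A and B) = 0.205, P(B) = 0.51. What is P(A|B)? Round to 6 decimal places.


P(A|B) = P(A and B) / P(B) = 0.205 / 0.51 = 41/102 ≈ 0.40196078

0.401961


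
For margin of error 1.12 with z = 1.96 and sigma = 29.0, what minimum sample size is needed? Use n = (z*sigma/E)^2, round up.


z*sigma/E = 1.96 * 29.0 / 1.12 = 50.75
(z*sigma/E)^2 = 2575.5625
round up: n = 2576

2576


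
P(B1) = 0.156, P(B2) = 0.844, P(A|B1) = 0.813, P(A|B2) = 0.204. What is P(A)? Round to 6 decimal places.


P(A) = P(A|B1)*P(B1) + P(A|B2)*P(B2)
P(A|B1)*P(B1) = 0.813 * 0.156 = 0.126828
P(A|B2)*P(B2) = 0.204 * 0.844 = 0.172176
P(A) = 0.126828 + 0.172176 = 0.299004

0.299004


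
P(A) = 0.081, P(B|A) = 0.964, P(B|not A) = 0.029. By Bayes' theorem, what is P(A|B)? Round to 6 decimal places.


P(A|B) = P(B|A)*P(A) / P(B), P(B) = P(B|A)*P(A) + P(B|not A)*P(not A)
P(B|A)*P(A) = 0.964 * 0.081 = 0.078084
P(B|not A)*P(not A) = 0.029 * 0.919 = 0.026651
P(B) = 0.078084 + 0.026651 = 0.104735
P(A|B) = 0.078084 / 0.104735 ≈ 0.74553874

0.745539


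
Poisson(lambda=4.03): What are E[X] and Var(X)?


E[X] = Var(X) = lambda = 4.03

4.03, 4.03


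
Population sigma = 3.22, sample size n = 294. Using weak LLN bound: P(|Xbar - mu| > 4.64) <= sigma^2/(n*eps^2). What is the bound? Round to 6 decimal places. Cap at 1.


bound = min(1, sigma^2/(n*eps^2))
sigma^2 = 3.22^2 = 10.3684
n*eps^2 = 294 * 4.64^2 = 294 * 21.5296 = 6329.7024
sigma^2/(n*eps^2) = 10.3684 / 6329.7024 ≈ 0.00163805

0.001638


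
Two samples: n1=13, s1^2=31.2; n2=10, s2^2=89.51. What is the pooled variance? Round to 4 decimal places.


sp^2 = ((n1-1)*s1^2 + (n2-1)*s2^2)/(n1+n2-2)
(n1-1)*s1^2 = 12 * 31.2 = 374.4
(n2-1)*s2^2 = 9 * 89.51 = 805.59
numerator = 374.4 + 805.59 = 1179.99
n1+n2-2 = 21
sp^2 = 1179.99 / 21 = 56.19

56.1900


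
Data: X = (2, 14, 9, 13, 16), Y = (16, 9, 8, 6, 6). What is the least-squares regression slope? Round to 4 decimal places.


b = sum((xi-xbar)(yi-ybar)) / sum((xi-xbar)^2)
n = 5, xbar = 54/5 = 10.8, ybar = 45/5 = 9
Sxy = sum((xi-xbar)(yi-ybar)) = -82
Sxx = sum((xi-xbar)^2) = 122.8
b = Sxy / Sxx = -205/307 ≈ -0.667752

-0.6678


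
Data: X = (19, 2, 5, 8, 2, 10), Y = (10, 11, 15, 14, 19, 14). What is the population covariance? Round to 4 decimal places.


Cov = (1/n)*sum((xi-xbar)(yi-ybar))
n = 6, xbar = 46/6 = 23/3 ≈ 7.666667, ybar = 83/6 ≈ 13.833333
sum((xi-xbar)(yi-ybar)) = -178/3 ≈ -59.333333
Cov = -59.333333 / 6 = -89/9 ≈ -9.888889

-9.8889


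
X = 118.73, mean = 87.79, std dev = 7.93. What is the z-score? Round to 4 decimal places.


z = (X - mu) / sigma
X - mu = 118.73 - 87.79 = 30.94
z = 30.94 / 7.93 = 238/61 ≈ 3.901639

3.9016


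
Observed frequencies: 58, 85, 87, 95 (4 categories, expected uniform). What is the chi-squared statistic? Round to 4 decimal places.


chi2 = sum((O-E)^2/E), E = total/4
total = 325, E = 325/4 = 81.25
(58 - 81.25)^2 / 81.25 = 540.5625 / 81.25 = 8649/1300 ≈ 6.653077
(85 - 81.25)^2 / 81.25 = 14.0625 / 81.25 = 9/52 ≈ 0.173077
(87 - 81.25)^2 / 81.25 = 33.0625 / 81.25 = 529/1300 ≈ 0.406923
(95 - 81.25)^2 / 81.25 = 189.0625 / 81.25 = 121/52 ≈ 2.326923
chi2 = 9.56

9.5600


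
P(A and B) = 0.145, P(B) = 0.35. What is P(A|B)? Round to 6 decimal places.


P(A|B) = P(A and B) / P(B) = 0.145 / 0.35 = 29/70 ≈ 0.41428571

0.414286


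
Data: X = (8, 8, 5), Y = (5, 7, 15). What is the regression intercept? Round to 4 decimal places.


a = ybar - b*xbar, where b = sum((xi-xbar)(yi-ybar)) / sum((xi-xbar)^2)
n = 3, xbar = 21/3 = 7, ybar = 27/3 = 9
Sxy = sum((xi-xbar)(yi-ybar)) = -18
Sxx = sum((xi-xbar)^2) = 6
b = Sxy / Sxx = -3
a = 9 - (-3) * 7 = 30

30.0000


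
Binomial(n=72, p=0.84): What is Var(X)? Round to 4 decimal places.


Var = n*p*(1-p) = 72 * 0.84 * 0.16 = 9.6768

9.6768


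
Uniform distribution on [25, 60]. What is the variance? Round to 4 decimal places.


Var = (b-a)^2 / 12
(b-a)^2 = (60 - 25)^2 = 1225
Var = 1225/12 ≈ 102.083333

102.0833


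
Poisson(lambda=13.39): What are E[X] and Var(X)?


E[X] = Var(X) = lambda = 13.39

13.39, 13.39


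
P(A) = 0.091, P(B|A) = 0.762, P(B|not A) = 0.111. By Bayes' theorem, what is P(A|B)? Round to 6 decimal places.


P(A|B) = P(B|A)*P(A) / P(B), P(B) = P(B|A)*P(A) + P(B|not A)*P(not A)
P(B|A)*P(A) = 0.762 * 0.091 = 0.069342
P(B|not A)*P(not A) = 0.111 * 0.909 = 0.100899
P(B) = 0.069342 + 0.100899 = 0.170241
P(A|B) = 0.069342 / 0.170241 ≈ 0.40731669

0.407317


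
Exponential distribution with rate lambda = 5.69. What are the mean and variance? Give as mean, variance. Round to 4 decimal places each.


mean = 1/lam, var = 1/lam^2
mean = 1 / 5.69 = 100/569 ≈ 0.175747
lam^2 = 5.69^2 = 32.3761
var = 1 / 32.3761 ≈ 0.030887

0.1757, 0.0309


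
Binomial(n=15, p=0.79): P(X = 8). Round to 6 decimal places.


P = C(n,k) * p^k * (1-p)^(n-k)
C(15,8) = 6435
p^k = 0.79^8 ≈ 0.1517109
(1-p)^(n-k) = 0.21^7 ≈ 0.00001801089
P = 6435 * 0.1517109 * 0.00001801089 ≈ 0.017583

0.017583


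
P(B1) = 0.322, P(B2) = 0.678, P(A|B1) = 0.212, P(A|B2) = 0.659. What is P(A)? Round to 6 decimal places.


P(A) = P(A|B1)*P(B1) + P(A|B2)*P(B2)
P(A|B1)*P(B1) = 0.212 * 0.322 = 0.068264
P(A|B2)*P(B2) = 0.659 * 0.678 = 0.446802
P(A) = 0.068264 + 0.446802 = 0.515066

0.515066


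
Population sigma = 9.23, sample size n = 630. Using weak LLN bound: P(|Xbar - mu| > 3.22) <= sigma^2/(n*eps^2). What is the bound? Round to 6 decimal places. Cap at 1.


bound = min(1, sigma^2/(n*eps^2))
sigma^2 = 9.23^2 = 85.1929
n*eps^2 = 630 * 3.22^2 = 630 * 10.3684 = 6532.092
sigma^2/(n*eps^2) = 85.1929 / 6532.092 ≈ 0.01304221

0.013042


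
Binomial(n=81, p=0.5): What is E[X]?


E[X] = n*p = 81 * 0.5 = 40.5

40.5


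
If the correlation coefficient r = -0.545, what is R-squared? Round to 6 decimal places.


R^2 = r^2 = (-0.545)^2 = 0.297025

0.297025


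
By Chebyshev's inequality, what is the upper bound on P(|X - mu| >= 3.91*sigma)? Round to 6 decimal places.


P <= 1/k^2
k^2 = 3.91^2 = 15.2881
1/k^2 = 1 / 15.2881 ≈ 0.06541035

0.065410


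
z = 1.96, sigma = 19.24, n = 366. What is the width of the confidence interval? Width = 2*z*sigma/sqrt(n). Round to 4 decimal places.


width = 2*z*sigma/sqrt(n)
2*z*sigma = 2 * 1.96 * 19.24 = 75.4208
sqrt(366) ≈ 19.131126
width = 75.4208 / 19.131126 ≈ 3.942308

3.9423


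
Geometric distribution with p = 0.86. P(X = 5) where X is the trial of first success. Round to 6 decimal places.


P = (1-p)^(k-1) * p
(1-p)^(k-1) = 0.14^4 = 0.00038416
P = 0.00038416 * 0.86 = 0.0003303776

0.000330


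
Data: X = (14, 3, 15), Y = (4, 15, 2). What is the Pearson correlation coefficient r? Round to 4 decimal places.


r = sum((xi-xbar)(yi-ybar)) / sqrt(sum((xi-xbar)^2) * sum((yi-ybar)^2))
n = 3, xbar = 32/3 ≈ 10.666667, ybar = 21/3 = 7
Sxy = sum((xi-xbar)(yi-ybar)) = -93
Sxx = sum((xi-xbar)^2) = 266/3 ≈ 88.666667
Syy = sum((yi-ybar)^2) = 98
sqrt(Sxx*Syy) ≈ 93.216594
r = Sxy / sqrt(Sxx*Syy) = -93 / 93.216594 ≈ -0.997676

-0.9977


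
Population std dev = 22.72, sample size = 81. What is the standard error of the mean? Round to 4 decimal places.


SE = sigma / sqrt(n)
sqrt(81) = 9
SE = 22.72 / 9 = 568/225 ≈ 2.524444

2.5244


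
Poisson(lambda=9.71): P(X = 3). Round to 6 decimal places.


P = e^(-lam) * lam^k / k!
e^(-9.71) ≈ 0.00006067371
lam^k = 9.71^3 = 915.498611
k! = 3! = 6
P = 0.00006067371 * 915.498611 / 6 ≈ 0.009258

0.009258


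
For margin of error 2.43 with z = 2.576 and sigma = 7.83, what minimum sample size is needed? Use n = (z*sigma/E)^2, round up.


z*sigma/E = 2.576 * 7.83 / 2.43 = 9338/1125 ≈ 8.300444
(z*sigma/E)^2 ≈ 68.897378
round up: n = 69

69


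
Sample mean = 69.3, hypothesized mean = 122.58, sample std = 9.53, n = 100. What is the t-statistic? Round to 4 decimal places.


t = (xbar - mu0) / (s/sqrt(n))
xbar - mu0 = 69.3 - 122.58 = -53.28
sqrt(100) = 10
s/sqrt(n) = 9.53 / 10 = 0.953
t = -53.28 / 0.953 = -53280/953 ≈ -55.907660

-55.9077


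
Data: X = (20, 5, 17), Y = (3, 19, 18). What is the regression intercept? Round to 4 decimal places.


a = ybar - b*xbar, where b = sum((xi-xbar)(yi-ybar)) / sum((xi-xbar)^2)
n = 3, xbar = 42/3 = 14, ybar = 40/3 ≈ 13.333333
Sxy = sum((xi-xbar)(yi-ybar)) = -99
Sxx = sum((xi-xbar)^2) = 126
b = Sxy / Sxx = -11/14 ≈ -0.785714
a = 13.333333 - (-0.785714) * 14 = 73/3 ≈ 24.333333

24.3333


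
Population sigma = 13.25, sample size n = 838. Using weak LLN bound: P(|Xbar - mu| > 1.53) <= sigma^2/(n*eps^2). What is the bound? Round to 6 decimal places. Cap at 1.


bound = min(1, sigma^2/(n*eps^2))
sigma^2 = 13.25^2 = 175.5625
n*eps^2 = 838 * 1.53^2 = 838 * 2.3409 = 1961.6742
sigma^2/(n*eps^2) = 175.5625 / 1961.6742 ≈ 0.08949626

0.089496


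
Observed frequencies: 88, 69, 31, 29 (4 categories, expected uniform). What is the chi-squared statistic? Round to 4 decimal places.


chi2 = sum((O-E)^2/E), E = total/4
total = 217, E = 217/4 = 54.25
(88 - 54.25)^2 / 54.25 = 1139.0625 / 54.25 = 18225/868 ≈ 20.996544
(69 - 54.25)^2 / 54.25 = 217.5625 / 54.25 = 3481/868 ≈ 4.010369
(31 - 54.25)^2 / 54.25 = 540.5625 / 54.25 = 279/28 ≈ 9.964286
(29 - 54.25)^2 / 54.25 = 637.5625 / 54.25 = 10201/868 ≈ 11.752304
chi2 = 10139/217 ≈ 46.723502

46.7235


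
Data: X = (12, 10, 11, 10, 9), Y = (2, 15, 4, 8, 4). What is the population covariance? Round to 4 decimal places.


Cov = (1/n)*sum((xi-xbar)(yi-ybar))
n = 5, xbar = 52/5 = 10.4, ybar = 33/5 = 6.6
sum((xi-xbar)(yi-ybar)) = -9.2
Cov = -9.2 / 5 = -1.84

-1.8400


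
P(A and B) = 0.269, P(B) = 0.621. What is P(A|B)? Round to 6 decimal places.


P(A|B) = P(A and B) / P(B) = 0.269 / 0.621 = 269/621 ≈ 0.43317230

0.433172
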